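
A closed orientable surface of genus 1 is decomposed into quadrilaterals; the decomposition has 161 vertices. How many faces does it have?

χ = 2 − 2·1 = 0, and every face is a square so 4F = 2E.
V − E + F = 0 with E = 4F/2 gives 161 − (4/2 − 1)·F = 0, so F = 161 and E = 322.

161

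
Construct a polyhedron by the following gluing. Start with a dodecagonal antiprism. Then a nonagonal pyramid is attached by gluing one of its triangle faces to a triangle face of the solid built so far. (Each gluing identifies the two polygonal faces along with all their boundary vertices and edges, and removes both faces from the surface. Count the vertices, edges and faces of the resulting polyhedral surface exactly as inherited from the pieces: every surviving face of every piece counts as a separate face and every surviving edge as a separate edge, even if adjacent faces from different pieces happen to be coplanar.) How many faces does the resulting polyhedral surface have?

A dodecagonal antiprism: V=24, E=48, F=26.
Attach a nonagonal pyramid (V=10, E=18, F=10) along a 3-gon: merge 3 vertices and 3 edges, delete both glued faces → V=31, E=63, F=34.
Check: V − E + F = 31 − 63 + 34 = 2.

34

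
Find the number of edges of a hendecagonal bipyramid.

33

A bipyramid over an n-gon has 2n triangular faces and n + 2 vertices: V = 11 + 2 = 13, E = 3·11 = 33, F = 2·11 = 22.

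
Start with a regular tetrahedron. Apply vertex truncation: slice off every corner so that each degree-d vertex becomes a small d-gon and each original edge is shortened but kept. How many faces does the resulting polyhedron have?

The base solid has V = 4, E = 6, F = 4.
Truncation replaces each original edge-end by a new vertex, so V′ = 2E = 12.
Each original edge survives, and each old vertex of degree d contributes d new edges; summing degrees gives Σd = 2E, so E′ = E + 2E = 3E = 18.
Each original face survives and each original vertex becomes one new face: F′ = F + V = 8.

8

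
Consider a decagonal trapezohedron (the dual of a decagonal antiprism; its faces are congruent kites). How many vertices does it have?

The n-trapezohedron (dual of the n-antiprism) has V = 2·10 + 2 = 22, E = 4·10 = 40, F = 2·10 = 20.

22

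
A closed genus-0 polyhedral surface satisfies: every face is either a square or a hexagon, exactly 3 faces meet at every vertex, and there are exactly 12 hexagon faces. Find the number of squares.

6

Let x be the number of squares; then F = 12 + x.
Edge–face incidences: 2E = 6·12 + 4·x = 72 + 4x.
Every vertex has degree 3, so 3V = 2E.
Euler: V − E + F = 2 ⇒ (2E)/3 − E + (12 + x) = 2.
Multiply by 6: 2·(2E) − 3·(2E) + 6·(12 + x) = 12, i.e. 72 + 6x − (72 + 4x) = 12.
Collecting terms: 2x = 12, so x = 6.
Then 2E = 72 + 4·6 = 96, so E = 48, V = 2E/3 = 32, F = 12 + 6 = 18.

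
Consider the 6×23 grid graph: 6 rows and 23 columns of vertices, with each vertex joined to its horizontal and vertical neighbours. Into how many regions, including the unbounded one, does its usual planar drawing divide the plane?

111

The grid has V = 6·23 = 138 vertices and E = 6·22 + 23·5 = 247 edges.
F = 2 − V + E = 2 − 138 + 247 = 111.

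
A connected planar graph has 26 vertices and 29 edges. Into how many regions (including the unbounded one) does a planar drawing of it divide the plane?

5

Euler's formula for a connected plane graph: V − E + F = 2, so F = 2 − 26 + 29 = 5.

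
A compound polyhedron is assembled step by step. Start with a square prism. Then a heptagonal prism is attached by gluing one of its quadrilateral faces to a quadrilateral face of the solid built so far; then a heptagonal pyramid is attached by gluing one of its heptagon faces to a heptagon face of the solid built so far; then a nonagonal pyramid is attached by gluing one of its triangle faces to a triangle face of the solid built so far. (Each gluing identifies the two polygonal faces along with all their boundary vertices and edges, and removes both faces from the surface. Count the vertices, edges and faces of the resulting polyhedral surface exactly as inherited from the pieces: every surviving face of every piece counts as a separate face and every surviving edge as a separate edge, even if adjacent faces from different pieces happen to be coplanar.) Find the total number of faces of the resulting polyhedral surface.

27

A square prism: V=8, E=12, F=6.
Attach a heptagonal prism (V=14, E=21, F=9) along a 4-gon: merge 4 vertices and 4 edges, delete both glued faces → V=18, E=29, F=13.
Attach a heptagonal pyramid (V=8, E=14, F=8) along a 7-gon: merge 7 vertices and 7 edges, delete both glued faces → V=19, E=36, F=19.
Attach a nonagonal pyramid (V=10, E=18, F=10) along a 3-gon: merge 3 vertices and 3 edges, delete both glued faces → V=26, E=51, F=27.
Check: V − E + F = 26 − 51 + 27 = 2.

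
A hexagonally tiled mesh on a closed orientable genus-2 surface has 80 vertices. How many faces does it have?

41

χ = 2 − 2·2 = -2, and every face is a hexagon so 6F = 2E.
V − E + F = -2 with E = 6F/2 gives 80 − (6/2 − 1)·F = -2, so F = 41 and E = 123.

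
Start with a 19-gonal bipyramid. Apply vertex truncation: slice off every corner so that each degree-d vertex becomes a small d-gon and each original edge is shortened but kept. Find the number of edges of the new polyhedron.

The base solid has V = 21, E = 57, F = 38.
Truncation replaces each original edge-end by a new vertex, so V′ = 2E = 114.
Each original edge survives, and each old vertex of degree d contributes d new edges; summing degrees gives Σd = 2E, so E′ = E + 2E = 3E = 171.
Each original face survives and each original vertex becomes one new face: F′ = F + V = 59.

171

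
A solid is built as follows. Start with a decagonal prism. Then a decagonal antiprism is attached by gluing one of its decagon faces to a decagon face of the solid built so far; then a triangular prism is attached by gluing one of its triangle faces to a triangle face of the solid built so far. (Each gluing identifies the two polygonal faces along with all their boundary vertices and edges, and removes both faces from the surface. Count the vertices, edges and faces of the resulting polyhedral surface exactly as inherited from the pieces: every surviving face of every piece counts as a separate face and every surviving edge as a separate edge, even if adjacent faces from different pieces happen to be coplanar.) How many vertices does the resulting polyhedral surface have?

A decagonal prism: V=20, E=30, F=12.
Attach a decagonal antiprism (V=20, E=40, F=22) along a 10-gon: merge 10 vertices and 10 edges, delete both glued faces → V=30, E=60, F=32.
Attach a triangular prism (V=6, E=9, F=5) along a 3-gon: merge 3 vertices and 3 edges, delete both glued faces → V=33, E=66, F=35.
Check: V − E + F = 33 − 66 + 35 = 2.

33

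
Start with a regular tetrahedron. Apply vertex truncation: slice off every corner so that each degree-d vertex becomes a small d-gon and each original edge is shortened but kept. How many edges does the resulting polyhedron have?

The base solid has V = 4, E = 6, F = 4.
Truncation replaces each original edge-end by a new vertex, so V′ = 2E = 12.
Each original edge survives, and each old vertex of degree d contributes d new edges; summing degrees gives Σd = 2E, so E′ = E + 2E = 3E = 18.
Each original face survives and each original vertex becomes one new face: F′ = F + V = 8.

18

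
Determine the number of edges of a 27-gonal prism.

81

A prism on an n-gon has two n-gon bases and n rectangular sides: V = 2·27 = 54, E = 3·27 = 81, F = 27 + 2 = 29.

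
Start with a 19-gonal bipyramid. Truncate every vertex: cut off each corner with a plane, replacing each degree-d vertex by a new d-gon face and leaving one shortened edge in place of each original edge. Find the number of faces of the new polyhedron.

59

The base solid has V = 21, E = 57, F = 38.
Truncation replaces each original edge-end by a new vertex, so V′ = 2E = 114.
Each original edge survives, and each old vertex of degree d contributes d new edges; summing degrees gives Σd = 2E, so E′ = E + 2E = 3E = 171.
Each original face survives and each original vertex becomes one new face: F′ = F + V = 59.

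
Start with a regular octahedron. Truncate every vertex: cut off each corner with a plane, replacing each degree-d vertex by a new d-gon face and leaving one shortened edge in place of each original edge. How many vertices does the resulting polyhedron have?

24

The base solid has V = 6, E = 12, F = 8.
Truncation replaces each original edge-end by a new vertex, so V′ = 2E = 24.
Each original edge survives, and each old vertex of degree d contributes d new edges; summing degrees gives Σd = 2E, so E′ = E + 2E = 3E = 36.
Each original face survives and each original vertex becomes one new face: F′ = F + V = 14.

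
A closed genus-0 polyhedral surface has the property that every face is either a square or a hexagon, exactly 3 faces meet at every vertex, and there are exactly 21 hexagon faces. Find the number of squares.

Let x be the number of squares; then F = 21 + x.
Edge–face incidences: 2E = 6·21 + 4·x = 126 + 4x.
Every vertex has degree 3, so 3V = 2E.
Euler: V − E + F = 2 ⇒ (2E)/3 − E + (21 + x) = 2.
Multiply by 6: 2·(2E) − 3·(2E) + 6·(21 + x) = 12, i.e. 126 + 6x − (126 + 4x) = 12.
Collecting terms: 2x = 12, so x = 6.
Then 2E = 126 + 4·6 = 150, so E = 75, V = 2E/3 = 50, F = 21 + 6 = 27.

6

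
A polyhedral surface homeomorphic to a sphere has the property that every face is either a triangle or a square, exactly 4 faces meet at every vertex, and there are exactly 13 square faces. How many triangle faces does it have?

8

Let x be the number of triangles; then F = 13 + x.
Edge–face incidences: 2E = 4·13 + 3·x = 52 + 3x.
Every vertex has degree 4, so 4V = 2E.
Euler: V − E + F = 2 ⇒ (2E)/4 − E + (13 + x) = 2.
Multiply by 8: 2·(2E) − 4·(2E) + 8·(13 + x) = 16, i.e. 104 + 8x − 2·(52 + 3x) = 16.
Collecting terms: 2x = 16, so x = 8.
Then 2E = 52 + 3·8 = 76, so E = 38, V = 2E/4 = 19, F = 13 + 8 = 21.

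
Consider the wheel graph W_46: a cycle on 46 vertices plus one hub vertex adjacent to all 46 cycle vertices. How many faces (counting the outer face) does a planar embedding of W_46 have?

47

W_46 has V = 46 + 1 = 47 vertices and E = 2·46 = 92 edges.
By Euler's formula F = 2 − V + E = 2 − 47 + 92 = 47.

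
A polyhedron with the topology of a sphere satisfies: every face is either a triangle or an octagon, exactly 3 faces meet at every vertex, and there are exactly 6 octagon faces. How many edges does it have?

Let x be the number of triangles; then F = 6 + x.
Edge–face incidences: 2E = 8·6 + 3·x = 48 + 3x.
Every vertex has degree 3, so 3V = 2E.
Euler: V − E + F = 2 ⇒ (2E)/3 − E + (6 + x) = 2.
Multiply by 6: 2·(2E) − 3·(2E) + 6·(6 + x) = 12, i.e. 36 + 6x − (48 + 3x) = 12.
Collecting terms: 3x − 12 = 12, so 3x = 24, so x = 8.
Then 2E = 48 + 3·8 = 72, so E = 36, V = 2E/3 = 24, F = 6 + 8 = 14.

36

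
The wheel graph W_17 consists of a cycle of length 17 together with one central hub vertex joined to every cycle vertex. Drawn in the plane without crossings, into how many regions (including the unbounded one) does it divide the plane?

18

W_17 has V = 17 + 1 = 18 vertices and E = 2·17 = 34 edges.
By Euler's formula F = 2 − V + E = 2 − 18 + 34 = 18.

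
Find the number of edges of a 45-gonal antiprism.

180

An antiprism on an n-gon has two n-gon caps and 2n triangles: V = 2·45 = 90, E = 4·45 = 180, F = 2·45 + 2 = 92.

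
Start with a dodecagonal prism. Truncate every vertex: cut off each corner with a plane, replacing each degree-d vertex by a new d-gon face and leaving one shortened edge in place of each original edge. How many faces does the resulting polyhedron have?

The base solid has V = 24, E = 36, F = 14.
Truncation replaces each original edge-end by a new vertex, so V′ = 2E = 72.
Each original edge survives, and each old vertex of degree d contributes d new edges; summing degrees gives Σd = 2E, so E′ = E + 2E = 3E = 108.
Each original face survives and each original vertex becomes one new face: F′ = F + V = 38.

38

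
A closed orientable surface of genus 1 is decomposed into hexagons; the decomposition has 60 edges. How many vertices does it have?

40

χ = 2 − 2·1 = 0, and every face is a hexagon so 6F = 2E.
F = 2E/6 = 20. Then V = 0 + E − F = 0 + 60 − 20 = 40.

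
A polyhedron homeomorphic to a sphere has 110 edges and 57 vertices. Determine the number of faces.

55

Here V − E + F = 2.
F = 2 − V + E = 2 − 57 + 110 = 55.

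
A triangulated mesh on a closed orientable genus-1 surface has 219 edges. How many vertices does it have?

73

χ = 2 − 2·1 = 0, and every face is a triangle so 3F = 2E.
F = 2E/3 = 146. Then V = 0 + E − F = 0 + 219 − 146 = 73.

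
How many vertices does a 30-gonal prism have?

A prism on an n-gon has two n-gon bases and n rectangular sides: V = 2·30 = 60, E = 3·30 = 90, F = 30 + 2 = 32.

60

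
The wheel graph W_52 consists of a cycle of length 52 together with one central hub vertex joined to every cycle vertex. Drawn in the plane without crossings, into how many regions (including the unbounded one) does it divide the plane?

53

W_52 has V = 52 + 1 = 53 vertices and E = 2·52 = 104 edges.
By Euler's formula F = 2 − V + E = 2 − 53 + 104 = 53.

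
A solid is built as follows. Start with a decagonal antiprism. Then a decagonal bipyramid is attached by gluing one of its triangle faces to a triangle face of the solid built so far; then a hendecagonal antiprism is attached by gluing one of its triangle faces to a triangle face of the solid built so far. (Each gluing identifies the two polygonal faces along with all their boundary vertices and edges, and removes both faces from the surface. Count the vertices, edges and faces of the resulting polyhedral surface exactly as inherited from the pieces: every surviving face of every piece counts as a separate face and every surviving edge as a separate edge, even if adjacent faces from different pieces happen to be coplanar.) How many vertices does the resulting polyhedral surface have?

A decagonal antiprism: V=20, E=40, F=22.
Attach a decagonal bipyramid (V=12, E=30, F=20) along a 3-gon: merge 3 vertices and 3 edges, delete both glued faces → V=29, E=67, F=40.
Attach a hendecagonal antiprism (V=22, E=44, F=24) along a 3-gon: merge 3 vertices and 3 edges, delete both glued faces → V=48, E=108, F=62.
Check: V − E + F = 48 − 108 + 62 = 2.

48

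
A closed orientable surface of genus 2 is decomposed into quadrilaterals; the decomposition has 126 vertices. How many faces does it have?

128

χ = 2 − 2·2 = -2, and every face is a square so 4F = 2E.
V − E + F = -2 with E = 4F/2 gives 126 − (4/2 − 1)·F = -2, so F = 128 and E = 256.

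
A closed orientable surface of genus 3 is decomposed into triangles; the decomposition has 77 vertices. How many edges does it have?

243

χ = 2 − 2·3 = -4, and every face is a triangle so 3F = 2E.
V − E + F = -4 with E = 3F/2 gives 77 − (3/2 − 1)·F = -4, so F = 162 and E = 243.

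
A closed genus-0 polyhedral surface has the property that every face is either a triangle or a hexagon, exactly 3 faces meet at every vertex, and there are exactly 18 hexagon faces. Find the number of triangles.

4

Let x be the number of triangles; then F = 18 + x.
Edge–face incidences: 2E = 6·18 + 3·x = 108 + 3x.
Every vertex has degree 3, so 3V = 2E.
Euler: V − E + F = 2 ⇒ (2E)/3 − E + (18 + x) = 2.
Multiply by 6: 2·(2E) − 3·(2E) + 6·(18 + x) = 12, i.e. 108 + 6x − (108 + 3x) = 12.
Collecting terms: 3x = 12, so x = 4.
Then 2E = 108 + 3·4 = 120, so E = 60, V = 2E/3 = 40, F = 18 + 4 = 22.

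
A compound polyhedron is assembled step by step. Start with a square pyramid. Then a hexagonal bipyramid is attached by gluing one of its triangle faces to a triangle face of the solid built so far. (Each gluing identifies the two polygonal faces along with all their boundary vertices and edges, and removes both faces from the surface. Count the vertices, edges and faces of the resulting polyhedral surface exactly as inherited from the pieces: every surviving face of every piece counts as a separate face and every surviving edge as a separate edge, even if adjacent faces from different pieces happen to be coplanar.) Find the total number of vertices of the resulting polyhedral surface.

A square pyramid: V=5, E=8, F=5.
Attach a hexagonal bipyramid (V=8, E=18, F=12) along a 3-gon: merge 3 vertices and 3 edges, delete both glued faces → V=10, E=23, F=15.
Check: V − E + F = 10 − 23 + 15 = 2.

10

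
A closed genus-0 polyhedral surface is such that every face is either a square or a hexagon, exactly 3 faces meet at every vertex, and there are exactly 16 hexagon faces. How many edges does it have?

60

Let x be the number of squares; then F = 16 + x.
Edge–face incidences: 2E = 6·16 + 4·x = 96 + 4x.
Every vertex has degree 3, so 3V = 2E.
Euler: V − E + F = 2 ⇒ (2E)/3 − E + (16 + x) = 2.
Multiply by 6: 2·(2E) − 3·(2E) + 6·(16 + x) = 12, i.e. 96 + 6x − (96 + 4x) = 12.
Collecting terms: 2x = 12, so x = 6.
Then 2E = 96 + 4·6 = 120, so E = 60, V = 2E/3 = 40, F = 16 + 6 = 22.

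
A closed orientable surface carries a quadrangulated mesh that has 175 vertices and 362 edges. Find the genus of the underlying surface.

4

Every face is a square and each edge borders two faces, so 4F = 2·362, giving F = 181.
χ = V − E + F = 175 − 362 + 181 = -6.
For a closed orientable surface χ = 2 − 2g, so g = (2 − (-6))/2 = 4.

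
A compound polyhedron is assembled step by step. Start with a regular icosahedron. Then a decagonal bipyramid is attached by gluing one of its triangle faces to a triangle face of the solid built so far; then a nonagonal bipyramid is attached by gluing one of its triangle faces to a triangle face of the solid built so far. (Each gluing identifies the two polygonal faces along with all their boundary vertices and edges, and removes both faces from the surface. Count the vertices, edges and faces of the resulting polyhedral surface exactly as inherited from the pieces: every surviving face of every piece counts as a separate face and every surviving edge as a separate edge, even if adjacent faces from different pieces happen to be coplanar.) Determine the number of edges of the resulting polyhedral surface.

81

A regular icosahedron: V=12, E=30, F=20.
Attach a decagonal bipyramid (V=12, E=30, F=20) along a 3-gon: merge 3 vertices and 3 edges, delete both glued faces → V=21, E=57, F=38.
Attach a nonagonal bipyramid (V=11, E=27, F=18) along a 3-gon: merge 3 vertices and 3 edges, delete both glued faces → V=29, E=81, F=54.
Check: V − E + F = 29 − 81 + 54 = 2.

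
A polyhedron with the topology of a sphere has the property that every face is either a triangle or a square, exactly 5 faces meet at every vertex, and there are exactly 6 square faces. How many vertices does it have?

Let x be the number of triangles; then F = 6 + x.
Edge–face incidences: 2E = 4·6 + 3·x = 24 + 3x.
Every vertex has degree 5, so 5V = 2E.
Euler: V − E + F = 2 ⇒ (2E)/5 − E + (6 + x) = 2.
Multiply by 10: 2·(2E) − 5·(2E) + 10·(6 + x) = 20, i.e. 60 + 10x − 3·(24 + 3x) = 20.
Collecting terms: x − 12 = 20, so x = 32.
Then 2E = 24 + 3·32 = 120, so E = 60, V = 2E/5 = 24, F = 6 + 32 = 38.

24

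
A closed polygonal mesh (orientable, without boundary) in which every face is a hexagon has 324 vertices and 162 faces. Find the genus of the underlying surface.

1

Every face is a hexagon, so 2E = 6·162 = 972, giving E = 486.
χ = V − E + F = 324 − 486 + 162 = 0.
For a closed orientable surface χ = 2 − 2g, so g = (2 − (0))/2 = 1.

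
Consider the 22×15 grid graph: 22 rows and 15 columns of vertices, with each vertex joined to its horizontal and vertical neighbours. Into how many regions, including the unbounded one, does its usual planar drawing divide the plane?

295

The grid has V = 22·15 = 330 vertices and E = 22·14 + 15·21 = 623 edges.
F = 2 − V + E = 2 − 330 + 623 = 295.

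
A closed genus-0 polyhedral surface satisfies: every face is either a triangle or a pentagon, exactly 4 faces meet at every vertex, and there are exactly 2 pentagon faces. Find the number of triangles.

Let x be the number of triangles; then F = 2 + x.
Edge–face incidences: 2E = 5·2 + 3·x = 10 + 3x.
Every vertex has degree 4, so 4V = 2E.
Euler: V − E + F = 2 ⇒ (2E)/4 − E + (2 + x) = 2.
Multiply by 8: 2·(2E) − 4·(2E) + 8·(2 + x) = 16, i.e. 16 + 8x − 2·(10 + 3x) = 16.
Collecting terms: 2x − 4 = 16, so 2x = 20, so x = 10.
Then 2E = 10 + 3·10 = 40, so E = 20, V = 2E/4 = 10, F = 2 + 10 = 12.

10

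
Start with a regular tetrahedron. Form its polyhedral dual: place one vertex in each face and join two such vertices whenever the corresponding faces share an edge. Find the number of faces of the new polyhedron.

The base solid has V = 4, E = 6, F = 4.
The dual swaps V and F and preserves E: V′ = F = 4, E′ = E = 6, F′ = V = 4.

4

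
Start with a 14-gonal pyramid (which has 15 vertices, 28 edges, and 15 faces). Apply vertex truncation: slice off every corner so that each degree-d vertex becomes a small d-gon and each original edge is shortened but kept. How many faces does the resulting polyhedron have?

30

Truncation replaces each original edge-end by a new vertex, so V′ = 2E = 56.
Each original edge survives, and each old vertex of degree d contributes d new edges; summing degrees gives Σd = 2E, so E′ = E + 2E = 3E = 84.
Each original face survives and each original vertex becomes one new face: F′ = F + V = 30.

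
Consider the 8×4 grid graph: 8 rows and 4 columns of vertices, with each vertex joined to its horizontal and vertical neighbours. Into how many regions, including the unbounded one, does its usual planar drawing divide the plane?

22

The grid has V = 8·4 = 32 vertices and E = 8·3 + 4·7 = 52 edges.
F = 2 − V + E = 2 − 32 + 52 = 22.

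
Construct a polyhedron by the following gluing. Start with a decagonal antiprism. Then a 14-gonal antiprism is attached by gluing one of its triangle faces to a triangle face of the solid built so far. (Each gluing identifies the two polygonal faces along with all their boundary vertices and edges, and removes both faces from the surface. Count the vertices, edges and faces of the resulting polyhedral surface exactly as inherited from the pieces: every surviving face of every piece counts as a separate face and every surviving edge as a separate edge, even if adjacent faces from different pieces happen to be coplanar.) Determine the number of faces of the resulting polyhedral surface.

50

A decagonal antiprism: V=20, E=40, F=22.
Attach a 14-gonal antiprism (V=28, E=56, F=30) along a 3-gon: merge 3 vertices and 3 edges, delete both glued faces → V=45, E=93, F=50.
Check: V − E + F = 45 − 93 + 50 = 2.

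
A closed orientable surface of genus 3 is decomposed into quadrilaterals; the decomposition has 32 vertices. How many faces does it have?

χ = 2 − 2·3 = -4, and every face is a square so 4F = 2E.
V − E + F = -4 with E = 4F/2 gives 32 − (4/2 − 1)·F = -4, so F = 36 and E = 72.

36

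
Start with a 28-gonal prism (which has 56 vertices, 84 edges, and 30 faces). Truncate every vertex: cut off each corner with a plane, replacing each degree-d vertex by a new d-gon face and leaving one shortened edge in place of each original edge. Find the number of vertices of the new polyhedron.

Truncation replaces each original edge-end by a new vertex, so V′ = 2E = 168.
Each original edge survives, and each old vertex of degree d contributes d new edges; summing degrees gives Σd = 2E, so E′ = E + 2E = 3E = 252.
Each original face survives and each original vertex becomes one new face: F′ = F + V = 86.

168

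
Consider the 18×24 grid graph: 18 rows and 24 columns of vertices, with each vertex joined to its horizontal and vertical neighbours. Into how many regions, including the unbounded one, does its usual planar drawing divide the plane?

392

The grid has V = 18·24 = 432 vertices and E = 18·23 + 24·17 = 822 edges.
F = 2 − V + E = 2 − 432 + 822 = 392.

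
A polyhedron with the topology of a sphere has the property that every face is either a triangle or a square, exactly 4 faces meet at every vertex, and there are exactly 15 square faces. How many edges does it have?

42

Let x be the number of triangles; then F = 15 + x.
Edge–face incidences: 2E = 4·15 + 3·x = 60 + 3x.
Every vertex has degree 4, so 4V = 2E.
Euler: V − E + F = 2 ⇒ (2E)/4 − E + (15 + x) = 2.
Multiply by 8: 2·(2E) − 4·(2E) + 8·(15 + x) = 16, i.e. 120 + 8x − 2·(60 + 3x) = 16.
Collecting terms: 2x = 16, so x = 8.
Then 2E = 60 + 3·8 = 84, so E = 42, V = 2E/4 = 21, F = 15 + 8 = 23.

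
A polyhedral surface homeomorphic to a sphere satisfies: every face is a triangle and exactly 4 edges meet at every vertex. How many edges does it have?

Each face has 3 edges and each edge borders two faces, so 2E = 3F.
Each vertex has degree 4, so 4V = 2E and hence V = 3F/4.
Euler: V − E + F = 2 ⇒ (3F/4) − (3F/2) + F = 2.
Multiply by 8: (6 − 12 + 8)F = 16, i.e. 2F = 16.
So F = 8, E = 3·8/2 = 12, V = 3·8/4 = 6.

12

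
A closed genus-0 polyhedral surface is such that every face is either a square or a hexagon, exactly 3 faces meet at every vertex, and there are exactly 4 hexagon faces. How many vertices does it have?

16

Let x be the number of squares; then F = 4 + x.
Edge–face incidences: 2E = 6·4 + 4·x = 24 + 4x.
Every vertex has degree 3, so 3V = 2E.
Euler: V − E + F = 2 ⇒ (2E)/3 − E + (4 + x) = 2.
Multiply by 6: 2·(2E) − 3·(2E) + 6·(4 + x) = 12, i.e. 24 + 6x − (24 + 4x) = 12.
Collecting terms: 2x = 12, so x = 6.
Then 2E = 24 + 4·6 = 48, so E = 24, V = 2E/3 = 16, F = 4 + 6 = 10.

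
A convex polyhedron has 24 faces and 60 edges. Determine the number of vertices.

38

Here V − E + F = 2.
V = 2 + E − F = 2 + 60 − 24 = 38.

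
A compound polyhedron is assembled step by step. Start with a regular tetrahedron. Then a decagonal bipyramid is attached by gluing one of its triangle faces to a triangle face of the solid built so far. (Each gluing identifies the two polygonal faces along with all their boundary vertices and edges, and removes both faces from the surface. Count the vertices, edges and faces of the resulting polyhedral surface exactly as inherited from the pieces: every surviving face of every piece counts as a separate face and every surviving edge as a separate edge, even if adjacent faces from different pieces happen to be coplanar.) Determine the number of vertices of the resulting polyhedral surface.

13

A regular tetrahedron: V=4, E=6, F=4.
Attach a decagonal bipyramid (V=12, E=30, F=20) along a 3-gon: merge 3 vertices and 3 edges, delete both glued faces → V=13, E=33, F=22.
Check: V − E + F = 13 − 33 + 22 = 2.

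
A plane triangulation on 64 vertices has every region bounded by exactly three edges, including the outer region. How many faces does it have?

124

In a plane triangulation 3F = 2E and V − E + F = 2, so F = 2V − 4 = 2·64 − 4 = 124.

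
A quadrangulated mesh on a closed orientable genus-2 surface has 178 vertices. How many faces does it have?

χ = 2 − 2·2 = -2, and every face is a square so 4F = 2E.
V − E + F = -2 with E = 4F/2 gives 178 − (4/2 − 1)·F = -2, so F = 180 and E = 360.

180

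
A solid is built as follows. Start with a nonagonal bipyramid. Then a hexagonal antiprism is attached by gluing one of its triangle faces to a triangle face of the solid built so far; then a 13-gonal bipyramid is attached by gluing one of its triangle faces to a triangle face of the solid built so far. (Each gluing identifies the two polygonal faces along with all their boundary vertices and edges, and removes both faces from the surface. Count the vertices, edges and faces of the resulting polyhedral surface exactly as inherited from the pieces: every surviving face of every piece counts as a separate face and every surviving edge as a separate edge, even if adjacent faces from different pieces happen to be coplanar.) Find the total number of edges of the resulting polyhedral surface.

84

A nonagonal bipyramid: V=11, E=27, F=18.
Attach a hexagonal antiprism (V=12, E=24, F=14) along a 3-gon: merge 3 vertices and 3 edges, delete both glued faces → V=20, E=48, F=30.
Attach a 13-gonal bipyramid (V=15, E=39, F=26) along a 3-gon: merge 3 vertices and 3 edges, delete both glued faces → V=32, E=84, F=54.
Check: V − E + F = 32 − 84 + 54 = 2.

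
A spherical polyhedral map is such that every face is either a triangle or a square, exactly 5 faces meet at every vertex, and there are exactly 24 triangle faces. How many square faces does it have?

2

Let x be the number of squares; then F = 24 + x.
Edge–face incidences: 2E = 3·24 + 4·x = 72 + 4x.
Every vertex has degree 5, so 5V = 2E.
Euler: V − E + F = 2 ⇒ (2E)/5 − E + (24 + x) = 2.
Multiply by 10: 2·(2E) − 5·(2E) + 10·(24 + x) = 20, i.e. 240 + 10x − 3·(72 + 4x) = 20.
Collecting terms: −2x + 24 = 20, so −2x = −4, so x = 2.
Then 2E = 72 + 4·2 = 80, so E = 40, V = 2E/5 = 16, F = 24 + 2 = 26.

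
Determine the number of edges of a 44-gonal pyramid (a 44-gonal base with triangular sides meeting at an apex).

A pyramid on an n-gon base has one n-gon and n triangles: V = 44 + 1 = 45, E = 2·44 = 88, F = 44 + 1 = 45.
Check: V − E + F = 45 − 88 + 45 = 2.

88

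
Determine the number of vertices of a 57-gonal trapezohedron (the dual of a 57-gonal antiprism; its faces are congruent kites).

The n-trapezohedron (dual of the n-antiprism) has V = 2·57 + 2 = 116, E = 4·57 = 228, F = 2·57 = 114.

116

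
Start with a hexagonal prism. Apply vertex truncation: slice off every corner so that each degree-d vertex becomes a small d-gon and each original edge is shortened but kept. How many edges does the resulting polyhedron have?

54

The base solid has V = 12, E = 18, F = 8.
Truncation replaces each original edge-end by a new vertex, so V′ = 2E = 36.
Each original edge survives, and each old vertex of degree d contributes d new edges; summing degrees gives Σd = 2E, so E′ = E + 2E = 3E = 54.
Each original face survives and each original vertex becomes one new face: F′ = F + V = 20.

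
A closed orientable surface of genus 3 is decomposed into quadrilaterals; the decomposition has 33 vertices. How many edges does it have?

74

χ = 2 − 2·3 = -4, and every face is a square so 4F = 2E.
V − E + F = -4 with E = 4F/2 gives 33 − (4/2 − 1)·F = -4, so F = 37 and E = 74.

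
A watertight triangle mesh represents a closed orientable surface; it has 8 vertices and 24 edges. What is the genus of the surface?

Every face is a triangle and each edge borders two faces, so 3F = 2·24, giving F = 16.
χ = V − E + F = 8 − 24 + 16 = 0.
For a closed orientable surface χ = 2 − 2g, so g = (2 − (0))/2 = 1.

1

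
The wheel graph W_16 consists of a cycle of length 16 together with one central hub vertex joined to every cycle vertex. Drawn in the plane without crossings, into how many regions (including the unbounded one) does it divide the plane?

17

W_16 has V = 16 + 1 = 17 vertices and E = 2·16 = 32 edges.
By Euler's formula F = 2 − V + E = 2 − 17 + 32 = 17.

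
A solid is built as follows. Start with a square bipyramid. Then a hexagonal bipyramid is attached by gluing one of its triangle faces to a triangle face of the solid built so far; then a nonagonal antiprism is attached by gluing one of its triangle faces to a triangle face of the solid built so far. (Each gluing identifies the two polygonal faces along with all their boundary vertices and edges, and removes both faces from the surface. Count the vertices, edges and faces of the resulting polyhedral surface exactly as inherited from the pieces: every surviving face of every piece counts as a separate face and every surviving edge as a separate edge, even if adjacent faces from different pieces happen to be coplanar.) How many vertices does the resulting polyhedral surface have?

A square bipyramid: V=6, E=12, F=8.
Attach a hexagonal bipyramid (V=8, E=18, F=12) along a 3-gon: merge 3 vertices and 3 edges, delete both glued faces → V=11, E=27, F=18.
Attach a nonagonal antiprism (V=18, E=36, F=20) along a 3-gon: merge 3 vertices and 3 edges, delete both glued faces → V=26, E=60, F=36.
Check: V − E + F = 26 − 60 + 36 = 2.

26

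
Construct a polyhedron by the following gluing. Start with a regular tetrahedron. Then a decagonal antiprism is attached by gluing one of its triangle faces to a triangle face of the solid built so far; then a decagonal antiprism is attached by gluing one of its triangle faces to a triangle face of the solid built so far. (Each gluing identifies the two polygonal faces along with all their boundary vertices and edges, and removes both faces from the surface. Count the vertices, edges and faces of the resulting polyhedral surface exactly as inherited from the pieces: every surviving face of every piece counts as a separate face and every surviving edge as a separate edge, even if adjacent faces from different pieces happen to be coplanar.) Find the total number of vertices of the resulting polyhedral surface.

38

A regular tetrahedron: V=4, E=6, F=4.
Attach a decagonal antiprism (V=20, E=40, F=22) along a 3-gon: merge 3 vertices and 3 edges, delete both glued faces → V=21, E=43, F=24.
Attach a decagonal antiprism (V=20, E=40, F=22) along a 3-gon: merge 3 vertices and 3 edges, delete both glued faces → V=38, E=80, F=44.
Check: V − E + F = 38 − 80 + 44 = 2.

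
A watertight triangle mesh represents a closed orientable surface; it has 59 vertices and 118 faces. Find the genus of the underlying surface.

Every face is a triangle, so 2E = 3·118 = 354, giving E = 177.
χ = V − E + F = 59 − 177 + 118 = 0.
For a closed orientable surface χ = 2 − 2g, so g = (2 − (0))/2 = 1.

1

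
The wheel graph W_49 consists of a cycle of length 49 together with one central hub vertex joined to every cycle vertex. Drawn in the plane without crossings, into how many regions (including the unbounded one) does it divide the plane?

50

W_49 has V = 49 + 1 = 50 vertices and E = 2·49 = 98 edges.
By Euler's formula F = 2 − V + E = 2 − 50 + 98 = 50.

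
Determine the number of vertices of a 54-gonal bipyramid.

A bipyramid over an n-gon has 2n triangular faces and n + 2 vertices: V = 54 + 2 = 56, E = 3·54 = 162, F = 2·54 = 108.

56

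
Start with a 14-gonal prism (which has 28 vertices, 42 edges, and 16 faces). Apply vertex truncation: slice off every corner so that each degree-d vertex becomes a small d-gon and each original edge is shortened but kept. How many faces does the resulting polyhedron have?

44

Truncation replaces each original edge-end by a new vertex, so V′ = 2E = 84.
Each original edge survives, and each old vertex of degree d contributes d new edges; summing degrees gives Σd = 2E, so E′ = E + 2E = 3E = 126.
Each original face survives and each original vertex becomes one new face: F′ = F + V = 44.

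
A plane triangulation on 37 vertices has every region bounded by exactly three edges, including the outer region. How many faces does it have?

70

In a plane triangulation 3F = 2E and V − E + F = 2, so F = 2V − 4 = 2·37 − 4 = 70.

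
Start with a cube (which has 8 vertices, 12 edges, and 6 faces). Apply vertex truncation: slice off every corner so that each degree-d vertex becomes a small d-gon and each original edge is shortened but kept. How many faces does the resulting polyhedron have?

Truncation replaces each original edge-end by a new vertex, so V′ = 2E = 24.
Each original edge survives, and each old vertex of degree d contributes d new edges; summing degrees gives Σd = 2E, so E′ = E + 2E = 3E = 36.
Each original face survives and each original vertex becomes one new face: F′ = F + V = 14.

14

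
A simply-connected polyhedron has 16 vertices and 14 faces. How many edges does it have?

28

Here V − E + F = 2.
E = V + F − (2) = 16 + 14 − (2) = 28.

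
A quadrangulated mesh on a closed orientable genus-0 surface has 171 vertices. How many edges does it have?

χ = 2 − 2·0 = 2, and every face is a square so 4F = 2E.
V − E + F = 2 with E = 4F/2 gives 171 − (4/2 − 1)·F = 2, so F = 169 and E = 338.

338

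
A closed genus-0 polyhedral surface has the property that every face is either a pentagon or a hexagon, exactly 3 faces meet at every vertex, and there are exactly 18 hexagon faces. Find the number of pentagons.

Let x be the number of pentagons; then F = 18 + x.
Edge–face incidences: 2E = 6·18 + 5·x = 108 + 5x.
Every vertex has degree 3, so 3V = 2E.
Euler: V − E + F = 2 ⇒ (2E)/3 − E + (18 + x) = 2.
Multiply by 6: 2·(2E) − 3·(2E) + 6·(18 + x) = 12, i.e. 108 + 6x − (108 + 5x) = 12.
Collecting terms: x = 12.
Then 2E = 108 + 5·12 = 168, so E = 84, V = 2E/3 = 56, F = 18 + 12 = 30.

12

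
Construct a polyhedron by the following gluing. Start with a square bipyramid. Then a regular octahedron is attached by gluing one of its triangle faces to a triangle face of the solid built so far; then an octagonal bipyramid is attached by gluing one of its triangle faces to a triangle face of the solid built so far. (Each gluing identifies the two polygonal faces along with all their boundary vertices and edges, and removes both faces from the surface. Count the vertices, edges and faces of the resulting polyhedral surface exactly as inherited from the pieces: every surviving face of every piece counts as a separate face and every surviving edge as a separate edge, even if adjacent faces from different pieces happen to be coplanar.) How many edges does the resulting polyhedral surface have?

42

A square bipyramid: V=6, E=12, F=8.
Attach a regular octahedron (V=6, E=12, F=8) along a 3-gon: merge 3 vertices and 3 edges, delete both glued faces → V=9, E=21, F=14.
Attach an octagonal bipyramid (V=10, E=24, F=16) along a 3-gon: merge 3 vertices and 3 edges, delete both glued faces → V=16, E=42, F=28.
Check: V − E + F = 16 − 42 + 28 = 2.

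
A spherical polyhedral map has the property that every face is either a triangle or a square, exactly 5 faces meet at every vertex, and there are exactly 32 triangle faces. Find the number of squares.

6

Let x be the number of squares; then F = 32 + x.
Edge–face incidences: 2E = 3·32 + 4·x = 96 + 4x.
Every vertex has degree 5, so 5V = 2E.
Euler: V − E + F = 2 ⇒ (2E)/5 − E + (32 + x) = 2.
Multiply by 10: 2·(2E) − 5·(2E) + 10·(32 + x) = 20, i.e. 320 + 10x − 3·(96 + 4x) = 20.
Collecting terms: −2x + 32 = 20, so −2x = −12, so x = 6.
Then 2E = 96 + 4·6 = 120, so E = 60, V = 2E/5 = 24, F = 32 + 6 = 38.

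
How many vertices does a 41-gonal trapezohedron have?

84

The n-trapezohedron (dual of the n-antiprism) has V = 2·41 + 2 = 84, E = 4·41 = 164, F = 2·41 = 82.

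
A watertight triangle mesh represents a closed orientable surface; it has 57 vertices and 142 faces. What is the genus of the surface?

8

Every face is a triangle, so 2E = 3·142 = 426, giving E = 213.
χ = V − E + F = 57 − 213 + 142 = -14.
For a closed orientable surface χ = 2 − 2g, so g = (2 − (-14))/2 = 8.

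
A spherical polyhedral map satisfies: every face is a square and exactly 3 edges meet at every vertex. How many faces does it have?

6

Each face has 4 edges and each edge borders two faces, so 2E = 4F.
Each vertex has degree 3, so 3V = 2E and hence V = 4F/3.
Euler: V − E + F = 2 ⇒ (4F/3) − (4F/2) + F = 2.
Multiply by 6: (8 − 12 + 6)F = 12, i.e. 2F = 12.
So F = 6, E = 4·6/2 = 12, V = 4·6/3 = 8.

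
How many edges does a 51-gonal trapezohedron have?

The n-trapezohedron (dual of the n-antiprism) has V = 2·51 + 2 = 104, E = 4·51 = 204, F = 2·51 = 102.
Check: V − E + F = 104 − 204 + 102 = 2.

204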